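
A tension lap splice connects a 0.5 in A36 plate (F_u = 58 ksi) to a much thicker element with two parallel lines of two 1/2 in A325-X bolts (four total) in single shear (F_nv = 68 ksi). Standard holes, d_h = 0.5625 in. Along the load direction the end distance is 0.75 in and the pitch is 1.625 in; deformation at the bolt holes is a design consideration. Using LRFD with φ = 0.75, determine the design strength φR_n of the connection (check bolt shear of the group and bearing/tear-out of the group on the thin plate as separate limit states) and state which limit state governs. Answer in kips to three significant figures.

Bolt shear: A_b = π·0.5²/4 = 0.1963 in²; R_n = 68 × 0.1963 × 4 × 1 = 53.41 kips → 0.75 × 53.41 = 40.1 kips.
Bearing (1.2 l_c t F_u ≤ 2.4 d t F_u): upper limit = 2.4·0.5·0.5·58 = 34.8 kips.
  Edge l_c = 0.75 − 0.5625/2 = 0.4688 → r_n = 16.31 kips; interior l_c = 1.625 − 0.5625 = 1.062 → r_n = 34.8 kips.
  R_n,bearing = 2·16.31 + 2·34.8 = 102.2 kips → 0.75 × 102.2 = 76.7 kips.
Bolt shear governs: 40.1 kips.

40.1 kips (bolt shear governs)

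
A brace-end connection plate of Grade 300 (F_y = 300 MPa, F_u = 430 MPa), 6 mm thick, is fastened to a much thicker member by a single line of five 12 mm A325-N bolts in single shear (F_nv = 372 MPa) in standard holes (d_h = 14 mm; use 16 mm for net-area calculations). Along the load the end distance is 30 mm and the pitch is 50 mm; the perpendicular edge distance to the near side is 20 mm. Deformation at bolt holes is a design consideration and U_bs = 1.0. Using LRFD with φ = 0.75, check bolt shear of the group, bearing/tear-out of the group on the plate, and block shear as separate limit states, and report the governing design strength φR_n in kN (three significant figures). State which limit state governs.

158 kN (bolt shear governs)

Bolt shear: A_b = π·12²/4 = 113.1 mm²; R_n = 372 × 113.1 × 5 × 1 / 1000 = 210.4 kN → 0.75 × 210.4 = 158 kN.
Bearing: edge l_c = 23, r_n = 71.21 kN; interior l_c = 36, r_n = 74.3 kN; R_n = 71.21 + 4·74.3 = 368.4 kN → 276 kN.
Block shear: A_gv = 1380, A_nv = 948, A_nt = 72 mm²; R_n = min(0.6F_uA_nv, 0.6F_yA_gv) + U_bs·F_u·A_nt = 275.5 kN → 207 kN.
Bolt shear governs: 158 kN.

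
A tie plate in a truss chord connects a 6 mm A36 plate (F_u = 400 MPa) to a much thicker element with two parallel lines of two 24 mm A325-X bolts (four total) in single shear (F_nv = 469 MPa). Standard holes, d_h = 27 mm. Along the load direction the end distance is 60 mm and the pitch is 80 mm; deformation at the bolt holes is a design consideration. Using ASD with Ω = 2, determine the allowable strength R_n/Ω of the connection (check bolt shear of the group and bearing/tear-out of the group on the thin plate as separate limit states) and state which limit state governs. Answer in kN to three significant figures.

Bolt shear: A_b = π·24²/4 = 452.4 mm²; R_n = 469 × 452.4 × 4 × 1 / 1000 = 848.7 kN → 848.7 / 2 = 424 kN.
Bearing (1.2 l_c t F_u ≤ 2.4 d t F_u): upper limit = 2.4·24·6·400 / 1000 = 138.2 kN.
  Edge l_c = 60 − 27/2 = 46.5 → r_n = 133.9 kN; interior l_c = 80 − 27 = 53 → r_n = 138.2 kN.
  R_n,bearing = 2·133.9 + 2·138.2 = 544.3 kN → 544.3 / 2 = 272 kN.
Bearing governs: 272 kN.

272 kN (bearing governs)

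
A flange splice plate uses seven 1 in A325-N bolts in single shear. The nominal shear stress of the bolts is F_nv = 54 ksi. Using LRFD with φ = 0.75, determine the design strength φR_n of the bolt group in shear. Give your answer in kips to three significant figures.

A_b = π × 1² / 4 = 0.7854 in².
R_n = F_nv · A_b · n · n_s = 54 × 0.7854 × 7 × 1 = 296.9 kips.
Design strength φR_n = 0.75 × 296.9 = 223 kips.

223 kips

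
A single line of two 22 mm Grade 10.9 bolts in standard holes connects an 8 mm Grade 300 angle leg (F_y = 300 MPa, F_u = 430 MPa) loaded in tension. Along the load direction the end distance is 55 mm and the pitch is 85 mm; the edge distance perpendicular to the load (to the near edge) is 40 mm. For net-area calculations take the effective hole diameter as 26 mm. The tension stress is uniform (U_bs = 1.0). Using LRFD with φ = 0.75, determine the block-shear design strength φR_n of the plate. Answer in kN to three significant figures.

Shear plane L_v = 55 + 1·85 = 140 mm; A_gv = 140 × 8 = 1120 mm².
A_nv = (140 − 1.5·26) × 8 = 808 mm².
A_nt = (40 − 0.5·26) × 8 = 216 mm².
0.6 F_u A_nv = 208.5 kN; 0.6 F_y A_gv = 201.6 kN → shear yielding governs the shear term.
R_n = 201.6 + 1.0 × 430 × 216 / 1000 = 294.5 kN.
Design strength φR_n = 0.75 × 294.5 = 221 kN.

221 kN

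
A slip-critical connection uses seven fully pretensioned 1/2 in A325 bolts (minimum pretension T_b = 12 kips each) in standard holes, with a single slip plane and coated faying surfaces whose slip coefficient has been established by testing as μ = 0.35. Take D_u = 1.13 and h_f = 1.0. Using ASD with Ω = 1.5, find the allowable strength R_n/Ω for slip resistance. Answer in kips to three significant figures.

R_n = μ · D_u · h_f · T_b · n_s · n_b = 0.35 × 1.13 × 1.0 × 12 × 1 × 7 = 33.22 kips.
Allowable strength R_n/Ω = 33.22 / 1.5 = 22.1 kips.

22.1 kips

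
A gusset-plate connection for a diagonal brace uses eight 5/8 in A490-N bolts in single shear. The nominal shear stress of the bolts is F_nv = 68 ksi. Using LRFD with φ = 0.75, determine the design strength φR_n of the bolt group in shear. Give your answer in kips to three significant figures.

125 kips

A_b = π × 0.625² / 4 = 0.3068 in².
R_n = F_nv · A_b · n · n_s = 68 × 0.3068 × 8 × 1 = 166.9 kips.
Design strength φR_n = 0.75 × 166.9 = 125 kips.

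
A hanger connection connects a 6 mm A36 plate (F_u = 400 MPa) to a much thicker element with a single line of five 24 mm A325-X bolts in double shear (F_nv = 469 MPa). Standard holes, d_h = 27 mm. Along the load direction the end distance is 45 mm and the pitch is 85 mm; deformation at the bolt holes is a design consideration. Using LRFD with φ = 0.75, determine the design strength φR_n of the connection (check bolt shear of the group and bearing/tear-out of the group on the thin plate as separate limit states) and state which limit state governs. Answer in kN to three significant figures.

483 kN (bearing governs)

Bolt shear: A_b = π·24²/4 = 452.4 mm²; R_n = 469 × 452.4 × 5 × 2 / 1000 = 2122 kN → 0.75 × 2122 = 1590 kN.
Bearing (1.2 l_c t F_u ≤ 2.4 d t F_u): upper limit = 2.4·24·6·400 / 1000 = 138.2 kN.
  Edge l_c = 45 − 27/2 = 31.5 → r_n = 90.72 kN; interior l_c = 85 − 27 = 58 → r_n = 138.2 kN.
  R_n,bearing = 1·90.72 + 4·138.2 = 643.7 kN → 0.75 × 643.7 = 483 kN.
Bearing governs: 483 kN.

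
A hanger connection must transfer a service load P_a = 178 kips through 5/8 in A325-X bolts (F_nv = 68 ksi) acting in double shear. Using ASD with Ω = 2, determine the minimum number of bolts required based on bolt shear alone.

A_b = π·0.625²/4 = 0.3068 in².
Per-bolt allowable strength R_n/Ω = 68 × 0.3068 × 2 / 2 = 20.86 kips.
n ≥ 178 / 20.86 = 8.532 → use 9 bolts.

9 bolts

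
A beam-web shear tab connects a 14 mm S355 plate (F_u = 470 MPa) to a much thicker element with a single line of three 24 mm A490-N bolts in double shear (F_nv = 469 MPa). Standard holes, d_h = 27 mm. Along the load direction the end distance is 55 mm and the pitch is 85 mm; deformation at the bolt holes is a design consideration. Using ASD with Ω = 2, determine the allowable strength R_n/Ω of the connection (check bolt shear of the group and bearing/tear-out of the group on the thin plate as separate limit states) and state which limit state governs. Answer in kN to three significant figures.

543 kN (bearing governs)

Bolt shear: A_b = π·24²/4 = 452.4 mm²; R_n = 469 × 452.4 × 3 × 2 / 1000 = 1273 kN → 1273 / 2 = 637 kN.
Bearing (1.2 l_c t F_u ≤ 2.4 d t F_u): upper limit = 2.4·24·14·470 / 1000 = 379 kN.
  Edge l_c = 55 − 27/2 = 41.5 → r_n = 327.7 kN; interior l_c = 85 − 27 = 58 → r_n = 379 kN.
  R_n,bearing = 1·327.7 + 2·379 = 1086 kN → 1086 / 2 = 543 kN.
Bearing governs: 543 kN.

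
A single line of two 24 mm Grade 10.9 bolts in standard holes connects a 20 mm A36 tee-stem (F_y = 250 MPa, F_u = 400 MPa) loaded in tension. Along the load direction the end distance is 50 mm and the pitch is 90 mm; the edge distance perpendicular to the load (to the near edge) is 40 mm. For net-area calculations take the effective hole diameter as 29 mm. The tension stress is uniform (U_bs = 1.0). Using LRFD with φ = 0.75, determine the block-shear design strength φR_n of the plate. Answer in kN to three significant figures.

468 kN

Shear plane L_v = 50 + 1·90 = 140 mm; A_gv = 140 × 20 = 2800 mm².
A_nv = (140 − 1.5·29) × 20 = 1930 mm².
A_nt = (40 − 0.5·29) × 20 = 510 mm².
0.6 F_u A_nv = 463.2 kN; 0.6 F_y A_gv = 420 kN → shear yielding governs the shear term.
R_n = 420 + 1.0 × 400 × 510 / 1000 = 624 kN.
Design strength φR_n = 0.75 × 624 = 468 kN.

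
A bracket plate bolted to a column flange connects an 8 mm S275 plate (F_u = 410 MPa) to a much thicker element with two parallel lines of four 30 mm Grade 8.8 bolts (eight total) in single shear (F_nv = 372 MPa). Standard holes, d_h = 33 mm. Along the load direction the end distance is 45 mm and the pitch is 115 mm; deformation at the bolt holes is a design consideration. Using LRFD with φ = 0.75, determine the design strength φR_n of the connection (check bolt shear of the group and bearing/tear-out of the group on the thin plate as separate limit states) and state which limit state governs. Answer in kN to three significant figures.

Bolt shear: A_b = π·30²/4 = 706.9 mm²; R_n = 372 × 706.9 × 8 × 1 / 1000 = 2104 kN → 0.75 × 2104 = 1580 kN.
Bearing (1.2 l_c t F_u ≤ 2.4 d t F_u): upper limit = 2.4·30·8·410 / 1000 = 236.2 kN.
  Edge l_c = 45 − 33/2 = 28.5 → r_n = 112.2 kN; interior l_c = 115 − 33 = 82 → r_n = 236.2 kN.
  R_n,bearing = 2·112.2 + 6·236.2 = 1641 kN → 0.75 × 1641 = 1230 kN.
Bearing governs: 1230 kN.

1230 kN (bearing governs)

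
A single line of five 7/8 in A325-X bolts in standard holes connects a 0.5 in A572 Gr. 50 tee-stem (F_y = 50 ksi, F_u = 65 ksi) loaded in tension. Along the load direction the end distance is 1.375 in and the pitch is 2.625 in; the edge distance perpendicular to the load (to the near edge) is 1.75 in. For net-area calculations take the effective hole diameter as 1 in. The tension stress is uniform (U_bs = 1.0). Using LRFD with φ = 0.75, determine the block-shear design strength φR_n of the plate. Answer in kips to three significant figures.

Shear plane L_v = 1.375 + 4·2.625 = 11.88 in; A_gv = 11.88 × 0.5 = 5.938 in².
A_nv = (11.88 − 4.5·1) × 0.5 = 3.688 in².
A_nt = (1.75 − 0.5·1) × 0.5 = 0.625 in².
0.6 F_u A_nv = 143.8 kips; 0.6 F_y A_gv = 178.1 kips → shear rupture governs the shear term.
R_n = 143.8 + 1.0 × 65 × 0.625 = 184.4 kips.
Design strength φR_n = 0.75 × 184.4 = 138 kips.

138 kips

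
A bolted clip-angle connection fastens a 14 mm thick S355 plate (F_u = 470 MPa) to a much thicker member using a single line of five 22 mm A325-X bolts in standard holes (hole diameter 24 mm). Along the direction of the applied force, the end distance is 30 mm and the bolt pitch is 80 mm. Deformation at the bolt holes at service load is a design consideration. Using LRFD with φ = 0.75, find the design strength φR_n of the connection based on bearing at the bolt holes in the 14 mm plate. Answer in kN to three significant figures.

Per bolt r_n = 1.2 l_c t F_u ≤ 2.4 d t F_u; upper limit = 2.4 × 22 × 14 × 470 / 1000 = 347.4 kN.
Edge bolt: l_c = 30 − 24/2 = 18 mm → 1.2 × 18 × 14 × 470 / 1000 = 142.1 → r_n = 142.1 kN.
Interior bolts: l_c = 80 − 24 = 56 mm → 1.2 × 56 × 14 × 470 / 1000 = 442.2 → r_n = 347.4 kN.
R_n = 1 × 142.1 + 4 × 347.4 = 1532 kN.
Design strength φR_n = 0.75 × 1532 = 1150 kN.

1150 kN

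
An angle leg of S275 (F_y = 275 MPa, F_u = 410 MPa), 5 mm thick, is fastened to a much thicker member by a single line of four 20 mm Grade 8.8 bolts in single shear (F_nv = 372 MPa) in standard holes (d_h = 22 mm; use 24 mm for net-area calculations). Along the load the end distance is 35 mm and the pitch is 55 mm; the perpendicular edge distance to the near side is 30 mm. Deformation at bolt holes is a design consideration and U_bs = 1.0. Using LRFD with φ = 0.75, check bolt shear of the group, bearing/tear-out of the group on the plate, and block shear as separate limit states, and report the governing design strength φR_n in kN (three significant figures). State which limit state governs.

135 kN (block shear governs)

Bolt shear: A_b = π·20²/4 = 314.2 mm²; R_n = 372 × 314.2 × 4 × 1 / 1000 = 467.5 kN → 0.75 × 467.5 = 351 kN.
Bearing: edge l_c = 24, r_n = 59.04 kN; interior l_c = 33, r_n = 81.18 kN; R_n = 59.04 + 3·81.18 = 302.6 kN → 227 kN.
Block shear: A_gv = 1000, A_nv = 580, A_nt = 90 mm²; R_n = min(0.6F_uA_nv, 0.6F_yA_gv) + U_bs·F_u·A_nt = 179.6 kN → 135 kN.
Block shear governs: 135 kN.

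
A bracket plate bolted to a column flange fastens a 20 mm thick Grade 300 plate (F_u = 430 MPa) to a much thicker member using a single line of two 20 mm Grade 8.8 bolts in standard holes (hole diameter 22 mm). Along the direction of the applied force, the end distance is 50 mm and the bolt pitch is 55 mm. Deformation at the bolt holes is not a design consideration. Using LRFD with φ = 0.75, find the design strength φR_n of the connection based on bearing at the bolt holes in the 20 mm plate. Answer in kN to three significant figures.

Per bolt r_n = 1.5 l_c t F_u ≤ 3.0 d t F_u; upper limit = 3.0 × 20 × 20 × 430 / 1000 = 516 kN.
Edge bolt: l_c = 50 − 22/2 = 39 mm → 1.5 × 39 × 20 × 430 / 1000 = 503.1 → r_n = 503.1 kN.
Interior bolts: l_c = 55 − 22 = 33 mm → 1.5 × 33 × 20 × 430 / 1000 = 425.7 → r_n = 425.7 kN.
R_n = 1 × 503.1 + 1 × 425.7 = 928.8 kN.
Design strength φR_n = 0.75 × 928.8 = 697 kN.

697 kN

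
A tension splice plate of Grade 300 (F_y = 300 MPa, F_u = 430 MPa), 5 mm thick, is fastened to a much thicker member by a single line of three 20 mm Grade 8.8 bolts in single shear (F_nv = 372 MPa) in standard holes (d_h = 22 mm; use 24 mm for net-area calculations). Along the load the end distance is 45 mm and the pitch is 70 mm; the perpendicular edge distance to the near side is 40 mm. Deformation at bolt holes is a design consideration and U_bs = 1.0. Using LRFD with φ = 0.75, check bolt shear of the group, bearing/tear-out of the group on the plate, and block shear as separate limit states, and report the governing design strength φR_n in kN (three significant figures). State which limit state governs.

Bolt shear: A_b = π·20²/4 = 314.2 mm²; R_n = 372 × 314.2 × 3 × 1 / 1000 = 350.6 kN → 0.75 × 350.6 = 263 kN.
Bearing: edge l_c = 34, r_n = 87.72 kN; interior l_c = 48, r_n = 103.2 kN; R_n = 87.72 + 2·103.2 = 294.1 kN → 221 kN.
Block shear: A_gv = 925, A_nv = 625, A_nt = 140 mm²; R_n = min(0.6F_uA_nv, 0.6F_yA_gv) + U_bs·F_u·A_nt = 221.5 kN → 166 kN.
Block shear governs: 166 kN.

166 kN (block shear governs)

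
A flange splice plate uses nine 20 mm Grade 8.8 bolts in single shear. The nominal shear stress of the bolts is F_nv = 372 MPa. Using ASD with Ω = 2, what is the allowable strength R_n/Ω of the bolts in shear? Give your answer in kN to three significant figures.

526 kN

A_b = π × 20² / 4 = 314.2 mm².
R_n = F_nv · A_b · n · n_s = 372 × 314.2 × 9 × 1 / 1000 = 1052 kN.
Allowable strength R_n/Ω = 1052 / 2 = 526 kN.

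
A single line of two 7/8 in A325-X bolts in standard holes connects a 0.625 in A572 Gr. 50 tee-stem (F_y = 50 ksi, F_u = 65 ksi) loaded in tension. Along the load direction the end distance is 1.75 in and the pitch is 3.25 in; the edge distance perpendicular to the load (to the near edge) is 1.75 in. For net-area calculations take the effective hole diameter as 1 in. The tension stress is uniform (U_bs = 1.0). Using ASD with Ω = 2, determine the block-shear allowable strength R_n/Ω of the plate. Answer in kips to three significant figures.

68 kips

Shear plane L_v = 1.75 + 1·3.25 = 5 in; A_gv = 5 × 0.625 = 3.125 in².
A_nv = (5 − 1.5·1) × 0.625 = 2.188 in².
A_nt = (1.75 − 0.5·1) × 0.625 = 0.7812 in².
0.6 F_u A_nv = 85.31 kips; 0.6 F_y A_gv = 93.75 kips → shear rupture governs the shear term.
R_n = 85.31 + 1.0 × 65 × 0.7812 = 136.1 kips.
Allowable strength R_n/Ω = 136.1 / 2 = 68 kips.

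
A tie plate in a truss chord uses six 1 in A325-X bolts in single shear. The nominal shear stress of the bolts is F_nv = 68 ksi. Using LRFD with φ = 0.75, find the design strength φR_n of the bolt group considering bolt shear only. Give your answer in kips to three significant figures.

240 kips

A_b = π × 1² / 4 = 0.7854 in².
R_n = F_nv · A_b · n · n_s = 68 × 0.7854 × 6 × 1 = 320.4 kips.
Design strength φR_n = 0.75 × 320.4 = 240 kips.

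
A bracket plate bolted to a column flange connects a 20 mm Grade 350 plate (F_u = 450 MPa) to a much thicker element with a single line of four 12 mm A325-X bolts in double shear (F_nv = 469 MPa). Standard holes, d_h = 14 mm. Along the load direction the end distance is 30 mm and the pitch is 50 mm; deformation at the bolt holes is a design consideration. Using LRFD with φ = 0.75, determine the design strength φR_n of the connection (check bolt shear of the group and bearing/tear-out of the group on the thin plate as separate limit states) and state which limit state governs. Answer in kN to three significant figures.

Bolt shear: A_b = π·12²/4 = 113.1 mm²; R_n = 469 × 113.1 × 4 × 2 / 1000 = 424.3 kN → 0.75 × 424.3 = 318 kN.
Bearing (1.2 l_c t F_u ≤ 2.4 d t F_u): upper limit = 2.4·12·20·450 / 1000 = 259.2 kN.
  Edge l_c = 30 − 14/2 = 23 → r_n = 248.4 kN; interior l_c = 50 − 14 = 36 → r_n = 259.2 kN.
  R_n,bearing = 1·248.4 + 3·259.2 = 1026 kN → 0.75 × 1026 = 770 kN.
Bolt shear governs: 318 kN.

318 kN (bolt shear governs)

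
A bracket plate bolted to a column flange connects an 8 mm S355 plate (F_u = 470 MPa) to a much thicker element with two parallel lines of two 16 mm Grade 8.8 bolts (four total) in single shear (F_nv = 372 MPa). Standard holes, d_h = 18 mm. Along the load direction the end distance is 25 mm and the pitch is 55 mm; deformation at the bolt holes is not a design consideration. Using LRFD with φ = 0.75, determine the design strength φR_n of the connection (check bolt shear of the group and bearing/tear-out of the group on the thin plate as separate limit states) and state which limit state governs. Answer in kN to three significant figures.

Bolt shear: A_b = π·16²/4 = 201.1 mm²; R_n = 372 × 201.1 × 4 × 1 / 1000 = 299.2 kN → 0.75 × 299.2 = 224 kN.
Bearing (1.5 l_c t F_u ≤ 3.0 d t F_u): upper limit = 3.0·16·8·470 / 1000 = 180.5 kN.
  Edge l_c = 25 − 18/2 = 16 → r_n = 90.24 kN; interior l_c = 55 − 18 = 37 → r_n = 180.5 kN.
  R_n,bearing = 2·90.24 + 2·180.5 = 541.4 kN → 0.75 × 541.4 = 406 kN.
Bolt shear governs: 224 kN.

224 kN (bolt shear governs)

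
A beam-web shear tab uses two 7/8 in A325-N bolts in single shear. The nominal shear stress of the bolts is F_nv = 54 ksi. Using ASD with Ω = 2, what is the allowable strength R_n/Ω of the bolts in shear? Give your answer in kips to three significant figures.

A_b = π × 0.875² / 4 = 0.6013 in².
R_n = F_nv · A_b · n · n_s = 54 × 0.6013 × 2 × 1 = 64.94 kips.
Allowable strength R_n/Ω = 64.94 / 2 = 32.5 kips.

32.5 kips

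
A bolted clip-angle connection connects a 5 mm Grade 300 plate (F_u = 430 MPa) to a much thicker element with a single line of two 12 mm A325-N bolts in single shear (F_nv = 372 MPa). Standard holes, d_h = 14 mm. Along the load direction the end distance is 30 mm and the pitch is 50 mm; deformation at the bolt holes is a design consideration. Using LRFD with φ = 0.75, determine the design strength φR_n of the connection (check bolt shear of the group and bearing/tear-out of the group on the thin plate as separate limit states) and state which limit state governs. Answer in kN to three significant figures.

63.1 kN (bolt shear governs)

Bolt shear: A_b = π·12²/4 = 113.1 mm²; R_n = 372 × 113.1 × 2 × 1 / 1000 = 84.14 kN → 0.75 × 84.14 = 63.1 kN.
Bearing (1.2 l_c t F_u ≤ 2.4 d t F_u): upper limit = 2.4·12·5·430 / 1000 = 61.92 kN.
  Edge l_c = 30 − 14/2 = 23 → r_n = 59.34 kN; interior l_c = 50 − 14 = 36 → r_n = 61.92 kN.
  R_n,bearing = 1·59.34 + 1·61.92 = 121.3 kN → 0.75 × 121.3 = 90.9 kN.
Bolt shear governs: 63.1 kN.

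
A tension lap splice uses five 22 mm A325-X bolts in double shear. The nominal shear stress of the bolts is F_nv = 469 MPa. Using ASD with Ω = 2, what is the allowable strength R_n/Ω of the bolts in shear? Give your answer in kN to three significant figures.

891 kN

A_b = π × 22² / 4 = 380.1 mm².
R_n = F_nv · A_b · n · n_s = 469 × 380.1 × 5 × 2 / 1000 = 1783 kN.
Allowable strength R_n/Ω = 1783 / 2 = 891 kN.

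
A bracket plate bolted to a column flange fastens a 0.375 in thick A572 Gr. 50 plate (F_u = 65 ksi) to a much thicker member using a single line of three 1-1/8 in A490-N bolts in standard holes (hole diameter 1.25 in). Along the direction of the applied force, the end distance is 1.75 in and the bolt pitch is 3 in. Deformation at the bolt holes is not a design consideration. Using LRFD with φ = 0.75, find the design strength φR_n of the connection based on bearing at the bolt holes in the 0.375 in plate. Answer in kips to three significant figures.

127 kips

Per bolt r_n = 1.5 l_c t F_u ≤ 3.0 d t F_u; upper limit = 3.0 × 1.125 × 0.375 × 65 = 82.27 kips.
Edge bolt: l_c = 1.75 − 1.25/2 = 1.125 in → 1.5 × 1.125 × 0.375 × 65 = 41.13 → r_n = 41.13 kips.
Interior bolts: l_c = 3 − 1.25 = 1.75 in → 1.5 × 1.75 × 0.375 × 65 = 63.98 → r_n = 63.98 kips.
R_n = 1 × 41.13 + 2 × 63.98 = 169.1 kips.
Design strength φR_n = 0.75 × 169.1 = 127 kips.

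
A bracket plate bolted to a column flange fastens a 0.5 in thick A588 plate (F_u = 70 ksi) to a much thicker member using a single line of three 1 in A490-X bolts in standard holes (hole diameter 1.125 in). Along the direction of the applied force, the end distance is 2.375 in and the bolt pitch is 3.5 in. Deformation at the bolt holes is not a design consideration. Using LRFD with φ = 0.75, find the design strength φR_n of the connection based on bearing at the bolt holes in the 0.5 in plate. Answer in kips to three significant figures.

Per bolt r_n = 1.5 l_c t F_u ≤ 3.0 d t F_u; upper limit = 3.0 × 1 × 0.5 × 70 = 105 kips.
Edge bolt: l_c = 2.375 − 1.125/2 = 1.812 in → 1.5 × 1.812 × 0.5 × 70 = 95.16 → r_n = 95.16 kips.
Interior bolts: l_c = 3.5 − 1.125 = 2.375 in → 1.5 × 2.375 × 0.5 × 70 = 124.7 → r_n = 105 kips.
R_n = 1 × 95.16 + 2 × 105 = 305.2 kips.
Design strength φR_n = 0.75 × 305.2 = 229 kips.

229 kips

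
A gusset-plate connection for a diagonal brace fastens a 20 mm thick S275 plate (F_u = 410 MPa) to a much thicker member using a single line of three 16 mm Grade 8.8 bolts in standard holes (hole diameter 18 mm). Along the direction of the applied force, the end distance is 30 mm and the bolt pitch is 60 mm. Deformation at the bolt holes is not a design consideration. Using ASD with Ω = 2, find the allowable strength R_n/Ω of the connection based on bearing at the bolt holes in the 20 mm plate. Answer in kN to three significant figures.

Per bolt r_n = 1.5 l_c t F_u ≤ 3.0 d t F_u; upper limit = 3.0 × 16 × 20 × 410 / 1000 = 393.6 kN.
Edge bolt: l_c = 30 − 18/2 = 21 mm → 1.5 × 21 × 20 × 410 / 1000 = 258.3 → r_n = 258.3 kN.
Interior bolts: l_c = 60 − 18 = 42 mm → 1.5 × 42 × 20 × 410 / 1000 = 516.6 → r_n = 393.6 kN.
R_n = 1 × 258.3 + 2 × 393.6 = 1046 kN.
Allowable strength R_n/Ω = 1046 / 2 = 523 kN.

523 kN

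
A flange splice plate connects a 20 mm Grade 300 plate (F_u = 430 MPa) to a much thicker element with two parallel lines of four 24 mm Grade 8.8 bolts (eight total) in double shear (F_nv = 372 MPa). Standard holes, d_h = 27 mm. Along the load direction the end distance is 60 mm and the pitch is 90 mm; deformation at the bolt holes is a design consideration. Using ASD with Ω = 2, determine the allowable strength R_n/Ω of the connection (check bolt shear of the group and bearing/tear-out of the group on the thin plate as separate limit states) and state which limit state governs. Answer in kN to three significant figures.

Bolt shear: A_b = π·24²/4 = 452.4 mm²; R_n = 372 × 452.4 × 8 × 2 / 1000 = 2693 kN → 2693 / 2 = 1350 kN.
Bearing (1.2 l_c t F_u ≤ 2.4 d t F_u): upper limit = 2.4·24·20·430 / 1000 = 495.4 kN.
  Edge l_c = 60 − 27/2 = 46.5 → r_n = 479.9 kN; interior l_c = 90 − 27 = 63 → r_n = 495.4 kN.
  R_n,bearing = 2·479.9 + 6·495.4 = 3932 kN → 3932 / 2 = 1970 kN.
Bolt shear governs: 1350 kN.

1350 kN (bolt shear governs)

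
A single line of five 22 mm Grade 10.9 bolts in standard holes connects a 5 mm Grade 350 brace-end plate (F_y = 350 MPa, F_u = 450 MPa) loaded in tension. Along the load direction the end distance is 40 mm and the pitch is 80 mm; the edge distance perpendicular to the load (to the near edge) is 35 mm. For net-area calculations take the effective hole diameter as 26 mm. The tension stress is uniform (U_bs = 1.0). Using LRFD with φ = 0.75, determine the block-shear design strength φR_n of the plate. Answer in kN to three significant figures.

Shear plane L_v = 40 + 4·80 = 360 mm; A_gv = 360 × 5 = 1800 mm².
A_nv = (360 − 4.5·26) × 5 = 1215 mm².
A_nt = (35 − 0.5·26) × 5 = 110 mm².
0.6 F_u A_nv = 328.1 kN; 0.6 F_y A_gv = 378 kN → shear rupture governs the shear term.
R_n = 328.1 + 1.0 × 450 × 110 / 1000 = 377.6 kN.
Design strength φR_n = 0.75 × 377.6 = 283 kN.

283 kN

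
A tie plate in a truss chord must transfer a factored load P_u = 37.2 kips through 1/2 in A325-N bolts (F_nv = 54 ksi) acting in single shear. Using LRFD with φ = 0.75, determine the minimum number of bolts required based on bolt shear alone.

5 bolts

A_b = π·0.5²/4 = 0.1963 in².
Per-bolt design strength φR_n = 0.75 × 54 × 0.1963 × 1 = 7.952 kips.
n ≥ 37.2 / 7.952 = 4.678 → use 5 bolts.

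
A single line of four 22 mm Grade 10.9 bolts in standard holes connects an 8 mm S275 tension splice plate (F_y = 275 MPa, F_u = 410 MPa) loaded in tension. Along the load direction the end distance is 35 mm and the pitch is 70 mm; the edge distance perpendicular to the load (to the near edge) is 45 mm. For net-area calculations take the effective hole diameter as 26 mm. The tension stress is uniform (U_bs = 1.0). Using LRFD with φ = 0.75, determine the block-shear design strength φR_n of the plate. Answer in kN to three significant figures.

306 kN

Shear plane L_v = 35 + 3·70 = 245 mm; A_gv = 245 × 8 = 1960 mm².
A_nv = (245 − 3.5·26) × 8 = 1232 mm².
A_nt = (45 − 0.5·26) × 8 = 256 mm².
0.6 F_u A_nv = 303.1 kN; 0.6 F_y A_gv = 323.4 kN → shear rupture governs the shear term.
R_n = 303.1 + 1.0 × 410 × 256 / 1000 = 408 kN.
Design strength φR_n = 0.75 × 408 = 306 kN.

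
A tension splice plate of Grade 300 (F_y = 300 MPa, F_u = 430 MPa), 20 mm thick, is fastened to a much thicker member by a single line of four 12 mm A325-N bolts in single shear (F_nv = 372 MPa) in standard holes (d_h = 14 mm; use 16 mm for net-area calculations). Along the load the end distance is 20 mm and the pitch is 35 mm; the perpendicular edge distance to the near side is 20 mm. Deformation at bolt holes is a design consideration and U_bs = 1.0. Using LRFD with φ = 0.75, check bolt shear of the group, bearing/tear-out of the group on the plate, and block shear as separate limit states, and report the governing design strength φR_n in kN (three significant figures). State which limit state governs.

126 kN (bolt shear governs)

Bolt shear: A_b = π·12²/4 = 113.1 mm²; R_n = 372 × 113.1 × 4 × 1 / 1000 = 168.3 kN → 0.75 × 168.3 = 126 kN.
Bearing: edge l_c = 13, r_n = 134.2 kN; interior l_c = 21, r_n = 216.7 kN; R_n = 134.2 + 3·216.7 = 784.3 kN → 588 kN.
Block shear: A_gv = 2500, A_nv = 1380, A_nt = 240 mm²; R_n = min(0.6F_uA_nv, 0.6F_yA_gv) + U_bs·F_u·A_nt = 459.2 kN → 344 kN.
Bolt shear governs: 126 kN.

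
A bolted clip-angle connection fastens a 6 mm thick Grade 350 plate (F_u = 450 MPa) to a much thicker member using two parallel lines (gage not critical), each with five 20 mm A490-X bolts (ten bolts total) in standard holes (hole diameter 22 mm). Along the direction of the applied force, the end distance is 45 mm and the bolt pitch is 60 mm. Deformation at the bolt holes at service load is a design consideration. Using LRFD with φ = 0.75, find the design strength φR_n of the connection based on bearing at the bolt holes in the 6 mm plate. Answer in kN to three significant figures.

Per bolt r_n = 1.2 l_c t F_u ≤ 2.4 d t F_u; upper limit = 2.4 × 20 × 6 × 450 / 1000 = 129.6 kN.
Edge bolt: l_c = 45 − 22/2 = 34 mm → 1.2 × 34 × 6 × 450 / 1000 = 110.2 → r_n = 110.2 kN.
Interior bolts: l_c = 60 − 22 = 38 mm → 1.2 × 38 × 6 × 450 / 1000 = 123.1 → r_n = 123.1 kN.
R_n = 2 × 110.2 + 8 × 123.1 = 1205 kN.
Design strength φR_n = 0.75 × 1205 = 904 kN.

904 kN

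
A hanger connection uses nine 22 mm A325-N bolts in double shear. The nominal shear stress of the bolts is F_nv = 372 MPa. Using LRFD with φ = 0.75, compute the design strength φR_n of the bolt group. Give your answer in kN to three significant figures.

1910 kN

A_b = π × 22² / 4 = 380.1 mm².
R_n = F_nv · A_b · n · n_s = 372 × 380.1 × 9 × 2 / 1000 = 2545 kN.
Design strength φR_n = 0.75 × 2545 = 1910 kN.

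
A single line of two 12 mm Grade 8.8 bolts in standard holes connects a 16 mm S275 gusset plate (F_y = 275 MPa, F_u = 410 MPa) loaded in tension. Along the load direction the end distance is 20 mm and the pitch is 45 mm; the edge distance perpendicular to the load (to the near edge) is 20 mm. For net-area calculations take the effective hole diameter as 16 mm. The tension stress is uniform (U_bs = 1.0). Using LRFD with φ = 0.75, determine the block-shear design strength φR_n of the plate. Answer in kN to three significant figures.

Shear plane L_v = 20 + 1·45 = 65 mm; A_gv = 65 × 16 = 1040 mm².
A_nv = (65 − 1.5·16) × 16 = 656 mm².
A_nt = (20 − 0.5·16) × 16 = 192 mm².
0.6 F_u A_nv = 161.4 kN; 0.6 F_y A_gv = 171.6 kN → shear rupture governs the shear term.
R_n = 161.4 + 1.0 × 410 × 192 / 1000 = 240.1 kN.
Design strength φR_n = 0.75 × 240.1 = 180 kN.

180 kN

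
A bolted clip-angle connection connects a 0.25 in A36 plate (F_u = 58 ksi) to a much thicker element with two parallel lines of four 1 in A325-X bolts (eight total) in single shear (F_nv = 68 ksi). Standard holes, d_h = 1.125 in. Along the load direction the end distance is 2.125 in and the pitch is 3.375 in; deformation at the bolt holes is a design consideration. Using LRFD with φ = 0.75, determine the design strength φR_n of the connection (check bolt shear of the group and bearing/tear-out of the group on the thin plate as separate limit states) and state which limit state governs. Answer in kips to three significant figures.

Bolt shear: A_b = π·1²/4 = 0.7854 in²; R_n = 68 × 0.7854 × 8 × 1 = 427.3 kips → 0.75 × 427.3 = 320 kips.
Bearing (1.2 l_c t F_u ≤ 2.4 d t F_u): upper limit = 2.4·1·0.25·58 = 34.8 kips.
  Edge l_c = 2.125 − 1.125/2 = 1.562 → r_n = 27.19 kips; interior l_c = 3.375 − 1.125 = 2.25 → r_n = 34.8 kips.
  R_n,bearing = 2·27.19 + 6·34.8 = 263.2 kips → 0.75 × 263.2 = 197 kips.
Bearing governs: 197 kips.

197 kips (bearing governs)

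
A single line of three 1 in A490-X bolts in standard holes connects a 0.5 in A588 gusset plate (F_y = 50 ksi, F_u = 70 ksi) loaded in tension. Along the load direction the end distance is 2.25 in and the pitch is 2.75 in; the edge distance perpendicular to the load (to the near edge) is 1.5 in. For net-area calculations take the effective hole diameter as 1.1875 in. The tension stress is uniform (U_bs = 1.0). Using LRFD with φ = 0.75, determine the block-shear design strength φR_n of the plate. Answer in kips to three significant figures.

99.1 kips

Shear plane L_v = 2.25 + 2·2.75 = 7.75 in; A_gv = 7.75 × 0.5 = 3.875 in².
A_nv = (7.75 − 2.5·1.1875) × 0.5 = 2.391 in².
A_nt = (1.5 − 0.5·1.1875) × 0.5 = 0.4531 in².
0.6 F_u A_nv = 100.4 kips; 0.6 F_y A_gv = 116.2 kips → shear rupture governs the shear term.
R_n = 100.4 + 1.0 × 70 × 0.4531 = 132.1 kips.
Design strength φR_n = 0.75 × 132.1 = 99.1 kips.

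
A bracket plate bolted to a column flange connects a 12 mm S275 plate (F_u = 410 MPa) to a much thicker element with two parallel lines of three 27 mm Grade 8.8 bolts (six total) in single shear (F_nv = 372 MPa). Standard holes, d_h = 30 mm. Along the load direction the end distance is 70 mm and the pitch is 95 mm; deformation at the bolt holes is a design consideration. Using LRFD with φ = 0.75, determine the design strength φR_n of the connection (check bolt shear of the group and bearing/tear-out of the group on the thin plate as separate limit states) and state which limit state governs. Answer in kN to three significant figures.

958 kN (bolt shear governs)

Bolt shear: A_b = π·27²/4 = 572.6 mm²; R_n = 372 × 572.6 × 6 × 1 / 1000 = 1278 kN → 0.75 × 1278 = 958 kN.
Bearing (1.2 l_c t F_u ≤ 2.4 d t F_u): upper limit = 2.4·27·12·410 / 1000 = 318.8 kN.
  Edge l_c = 70 − 30/2 = 55 → r_n = 318.8 kN; interior l_c = 95 − 30 = 65 → r_n = 318.8 kN.
  R_n,bearing = 2·318.8 + 4·318.8 = 1913 kN → 0.75 × 1913 = 1430 kN.
Bolt shear governs: 958 kN.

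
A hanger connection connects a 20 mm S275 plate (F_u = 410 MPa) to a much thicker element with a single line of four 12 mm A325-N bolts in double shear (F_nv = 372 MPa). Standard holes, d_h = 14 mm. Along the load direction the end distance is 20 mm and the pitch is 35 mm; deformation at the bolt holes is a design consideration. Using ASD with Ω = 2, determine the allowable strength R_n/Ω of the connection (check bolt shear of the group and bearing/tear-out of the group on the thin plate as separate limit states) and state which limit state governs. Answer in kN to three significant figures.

168 kN (bolt shear governs)

Bolt shear: A_b = π·12²/4 = 113.1 mm²; R_n = 372 × 113.1 × 4 × 2 / 1000 = 336.6 kN → 336.6 / 2 = 168 kN.
Bearing (1.2 l_c t F_u ≤ 2.4 d t F_u): upper limit = 2.4·12·20·410 / 1000 = 236.2 kN.
  Edge l_c = 20 − 14/2 = 13 → r_n = 127.9 kN; interior l_c = 35 − 14 = 21 → r_n = 206.6 kN.
  R_n,bearing = 1·127.9 + 3·206.6 = 747.8 kN → 747.8 / 2 = 374 kN.
Bolt shear governs: 168 kN.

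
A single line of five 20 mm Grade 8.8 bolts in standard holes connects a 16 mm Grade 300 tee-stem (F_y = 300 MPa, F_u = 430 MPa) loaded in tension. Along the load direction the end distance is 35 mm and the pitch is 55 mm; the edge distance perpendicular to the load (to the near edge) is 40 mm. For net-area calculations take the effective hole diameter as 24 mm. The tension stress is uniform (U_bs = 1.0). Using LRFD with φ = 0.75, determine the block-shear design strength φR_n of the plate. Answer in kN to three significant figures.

Shear plane L_v = 35 + 4·55 = 255 mm; A_gv = 255 × 16 = 4080 mm².
A_nv = (255 − 4.5·24) × 16 = 2352 mm².
A_nt = (40 − 0.5·24) × 16 = 448 mm².
0.6 F_u A_nv = 606.8 kN; 0.6 F_y A_gv = 734.4 kN → shear rupture governs the shear term.
R_n = 606.8 + 1.0 × 430 × 448 / 1000 = 799.5 kN.
Design strength φR_n = 0.75 × 799.5 = 600 kN.

600 kN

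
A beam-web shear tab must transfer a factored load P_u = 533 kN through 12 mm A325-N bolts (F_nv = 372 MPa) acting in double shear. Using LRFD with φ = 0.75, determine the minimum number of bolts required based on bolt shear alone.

A_b = π·12²/4 = 113.1 mm².
Per-bolt design strength φR_n = 0.75 × 372 × 113.1 × 2 / 1000 = 63.11 kN.
n ≥ 533 / 63.11 = 8.446 → use 9 bolts.

9 bolts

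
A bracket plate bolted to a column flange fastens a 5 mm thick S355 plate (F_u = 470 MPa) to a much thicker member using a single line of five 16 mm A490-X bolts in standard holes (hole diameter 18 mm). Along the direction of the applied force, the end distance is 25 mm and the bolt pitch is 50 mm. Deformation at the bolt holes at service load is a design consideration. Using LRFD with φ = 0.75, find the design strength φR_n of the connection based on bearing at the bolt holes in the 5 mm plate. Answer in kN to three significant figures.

305 kN

Per bolt r_n = 1.2 l_c t F_u ≤ 2.4 d t F_u; upper limit = 2.4 × 16 × 5 × 470 / 1000 = 90.24 kN.
Edge bolt: l_c = 25 − 18/2 = 16 mm → 1.2 × 16 × 5 × 470 / 1000 = 45.12 → r_n = 45.12 kN.
Interior bolts: l_c = 50 − 18 = 32 mm → 1.2 × 32 × 5 × 470 / 1000 = 90.24 → r_n = 90.24 kN.
R_n = 1 × 45.12 + 4 × 90.24 = 406.1 kN.
Design strength φR_n = 0.75 × 406.1 = 305 kN.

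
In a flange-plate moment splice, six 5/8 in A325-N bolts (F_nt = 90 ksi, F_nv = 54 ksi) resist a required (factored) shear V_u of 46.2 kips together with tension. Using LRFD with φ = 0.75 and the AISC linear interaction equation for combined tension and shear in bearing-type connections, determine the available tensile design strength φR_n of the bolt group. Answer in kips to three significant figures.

84.5 kips

A_b = π·0.625²/4 = 0.3068 in²; f_rv = 46.2 / (6 × 0.3068) = 25.1 ksi.
F'_nt = 1.3 F_nt − (F_nt / φF_nv) f_rv = 1.3·90 − (90/(0.75·54))·25.1 = 61.23 ksi, capped at F_nt → F'_nt = 61.23 ksi.
R_n = F'_nt · A_b · n = 61.23 × 0.3068 × 6 = 112.7 kips.
Design strength φR_n = 0.75 × 112.7 = 84.5 kips.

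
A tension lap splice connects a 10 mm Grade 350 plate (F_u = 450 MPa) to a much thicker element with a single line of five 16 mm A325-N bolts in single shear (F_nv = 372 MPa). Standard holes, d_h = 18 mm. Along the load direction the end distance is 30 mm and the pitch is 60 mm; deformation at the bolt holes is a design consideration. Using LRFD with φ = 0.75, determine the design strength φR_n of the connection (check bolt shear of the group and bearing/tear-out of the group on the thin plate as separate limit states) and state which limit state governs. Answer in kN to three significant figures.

280 kN (bolt shear governs)

Bolt shear: A_b = π·16²/4 = 201.1 mm²; R_n = 372 × 201.1 × 5 × 1 / 1000 = 374 kN → 0.75 × 374 = 280 kN.
Bearing (1.2 l_c t F_u ≤ 2.4 d t F_u): upper limit = 2.4·16·10·450 / 1000 = 172.8 kN.
  Edge l_c = 30 − 18/2 = 21 → r_n = 113.4 kN; interior l_c = 60 − 18 = 42 → r_n = 172.8 kN.
  R_n,bearing = 1·113.4 + 4·172.8 = 804.6 kN → 0.75 × 804.6 = 603 kN.
Bolt shear governs: 280 kN.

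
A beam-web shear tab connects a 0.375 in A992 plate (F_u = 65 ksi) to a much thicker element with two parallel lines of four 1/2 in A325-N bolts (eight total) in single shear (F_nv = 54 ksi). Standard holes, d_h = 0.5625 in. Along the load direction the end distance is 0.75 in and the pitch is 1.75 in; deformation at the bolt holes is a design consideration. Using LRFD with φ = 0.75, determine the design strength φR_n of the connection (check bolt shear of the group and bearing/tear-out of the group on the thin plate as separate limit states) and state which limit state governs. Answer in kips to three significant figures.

Bolt shear: A_b = π·0.5²/4 = 0.1963 in²; R_n = 54 × 0.1963 × 8 × 1 = 84.82 kips → 0.75 × 84.82 = 63.6 kips.
Bearing (1.2 l_c t F_u ≤ 2.4 d t F_u): upper limit = 2.4·0.5·0.375·65 = 29.25 kips.
  Edge l_c = 0.75 − 0.5625/2 = 0.4688 → r_n = 13.71 kips; interior l_c = 1.75 − 0.5625 = 1.188 → r_n = 29.25 kips.
  R_n,bearing = 2·13.71 + 6·29.25 = 202.9 kips → 0.75 × 202.9 = 152 kips.
Bolt shear governs: 63.6 kips.

63.6 kips (bolt shear governs)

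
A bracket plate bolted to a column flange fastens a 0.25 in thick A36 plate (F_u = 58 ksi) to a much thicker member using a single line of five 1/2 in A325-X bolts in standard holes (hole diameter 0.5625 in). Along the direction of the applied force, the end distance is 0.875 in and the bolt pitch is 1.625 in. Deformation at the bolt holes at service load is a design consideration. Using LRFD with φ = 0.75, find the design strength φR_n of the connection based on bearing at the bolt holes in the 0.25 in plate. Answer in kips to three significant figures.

Per bolt r_n = 1.2 l_c t F_u ≤ 2.4 d t F_u; upper limit = 2.4 × 0.5 × 0.25 × 58 = 17.4 kips.
Edge bolt: l_c = 0.875 − 0.5625/2 = 0.5938 in → 1.2 × 0.5938 × 0.25 × 58 = 10.33 → r_n = 10.33 kips.
Interior bolts: l_c = 1.625 − 0.5625 = 1.062 in → 1.2 × 1.062 × 0.25 × 58 = 18.49 → r_n = 17.4 kips.
R_n = 1 × 10.33 + 4 × 17.4 = 79.93 kips.
Design strength φR_n = 0.75 × 79.93 = 59.9 kips.

59.9 kips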